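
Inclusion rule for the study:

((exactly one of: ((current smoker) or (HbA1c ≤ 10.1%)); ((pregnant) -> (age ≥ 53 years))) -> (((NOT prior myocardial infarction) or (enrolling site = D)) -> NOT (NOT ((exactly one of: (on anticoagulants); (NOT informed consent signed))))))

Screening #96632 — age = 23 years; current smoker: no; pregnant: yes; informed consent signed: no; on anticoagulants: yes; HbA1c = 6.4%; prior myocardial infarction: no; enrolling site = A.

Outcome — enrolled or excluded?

Atomic conditions:
  current smoker: no → false
  HbA1c ≤ 10.1%: 6.4 ≤ 10.1 is true
  pregnant: yes → true
  age ≥ 53 years: 23 ≥ 53 is false
  NOT prior myocardial infarction: no → true
  enrolling site = D: A == D is false
  on anticoagulants: yes → true
  NOT informed consent signed: no → true
Combine:
[1.1] false OR true = true
[1.2] true → false = false
[1] exactly-one(true, false) = true
[2.1] true OR false = true
[2.2.1.1] exactly-one(true, true) = false
[2.2.1] NOT false = true
[2.2] NOT true = false
[2] true → false = false
[root] true → false = false
Overall: false → excluded

Excluded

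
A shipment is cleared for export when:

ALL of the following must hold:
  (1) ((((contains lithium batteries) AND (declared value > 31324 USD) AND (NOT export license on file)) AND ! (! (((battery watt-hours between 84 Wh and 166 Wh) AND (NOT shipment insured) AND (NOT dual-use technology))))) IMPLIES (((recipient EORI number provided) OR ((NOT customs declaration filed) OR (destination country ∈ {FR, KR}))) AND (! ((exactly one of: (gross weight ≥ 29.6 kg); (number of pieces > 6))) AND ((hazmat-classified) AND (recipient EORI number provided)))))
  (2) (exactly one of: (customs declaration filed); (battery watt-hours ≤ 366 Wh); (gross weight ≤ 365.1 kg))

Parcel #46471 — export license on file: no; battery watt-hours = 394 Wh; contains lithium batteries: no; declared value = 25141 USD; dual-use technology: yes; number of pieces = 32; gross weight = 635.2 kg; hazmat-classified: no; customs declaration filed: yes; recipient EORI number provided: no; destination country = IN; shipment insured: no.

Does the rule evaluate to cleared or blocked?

Atomic conditions:
  contains lithium batteries: no → false
  declared value > 31324 USD: 25141 > 31324 is false
  NOT export license on file: no → true
  battery watt-hours between 84 Wh and 166 Wh: 394 in [84, 166] is false
  NOT shipment insured: no → true
  NOT dual-use technology: yes → false
  recipient EORI number provided: no → false
  NOT customs declaration filed: yes → false
  destination country ∈ {FR, KR}: IN is not in the set → false
  gross weight ≥ 29.6 kg: 635.2 ≥ 29.6 is true
  number of pieces > 6: 32 > 6 is true
  hazmat-classified: no → false
  customs declaration filed: yes → true
  battery watt-hours ≤ 366 Wh: 394 ≤ 366 is false
  gross weight ≤ 365.1 kg: 635.2 ≤ 365.1 is false
Combine:
[1.1.1] false AND false AND true = false
[1.1.2.1.1] false AND true AND false = false
[1.1.2.1] NOT false = true
[1.1.2] NOT true = false
[1.1] false AND false = false
[1.2.1.2] false OR false = false
[1.2.1] false OR false = false
[1.2.2.1.1] exactly-one(true, true) = false
[1.2.2.1] NOT false = true
[1.2.2.2] false AND false = false
[1.2.2] true AND false = false
[1.2] false AND false = false
[1] false → false (antecedent false ⇒ implication holds) = true
[2] exactly-one(true, false, false) = true
[root] true AND true = true
Overall: true → cleared

Cleared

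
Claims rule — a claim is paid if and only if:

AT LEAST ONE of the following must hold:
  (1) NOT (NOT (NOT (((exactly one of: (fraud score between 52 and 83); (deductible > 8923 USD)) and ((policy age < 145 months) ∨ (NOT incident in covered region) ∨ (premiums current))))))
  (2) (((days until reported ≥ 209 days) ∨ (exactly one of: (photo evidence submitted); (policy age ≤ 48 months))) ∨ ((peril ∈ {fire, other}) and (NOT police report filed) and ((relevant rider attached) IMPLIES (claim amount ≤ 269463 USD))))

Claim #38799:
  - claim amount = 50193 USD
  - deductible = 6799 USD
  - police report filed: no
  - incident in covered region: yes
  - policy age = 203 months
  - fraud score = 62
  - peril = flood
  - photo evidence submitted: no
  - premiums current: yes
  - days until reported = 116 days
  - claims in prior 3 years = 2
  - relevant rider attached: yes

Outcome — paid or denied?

Denied

Atomic conditions:
  fraud score between 52 and 83: 62 in [52, 83] is true
  deductible > 8923 USD: 6799 > 8923 is false
  policy age < 145 months: 203 < 145 is false
  NOT incident in covered region: yes → false
  premiums current: yes → true
  days until reported ≥ 209 days: 116 ≥ 209 is false
  photo evidence submitted: no → false
  policy age ≤ 48 months: 203 ≤ 48 is false
  peril ∈ {fire, other}: flood is not in the set → false
  NOT police report filed: no → true
  relevant rider attached: yes → true
  claim amount ≤ 269463 USD: 50193 ≤ 269463 is true
Combine:
[1.1.1.1.1] exactly-one(true, false) = true
[1.1.1.1.2] false OR false OR true = true
[1.1.1.1] true AND true = true
[1.1.1] NOT true = false
[1.1] NOT false = true
[1] NOT true = false
[2.1.2] exactly-one(false, false) = false
[2.1] false OR false = false
[2.2.3] true → true = true
[2.2] false AND true AND true = false
[2] false OR false = false
[root] false OR false = false
Overall: false → denied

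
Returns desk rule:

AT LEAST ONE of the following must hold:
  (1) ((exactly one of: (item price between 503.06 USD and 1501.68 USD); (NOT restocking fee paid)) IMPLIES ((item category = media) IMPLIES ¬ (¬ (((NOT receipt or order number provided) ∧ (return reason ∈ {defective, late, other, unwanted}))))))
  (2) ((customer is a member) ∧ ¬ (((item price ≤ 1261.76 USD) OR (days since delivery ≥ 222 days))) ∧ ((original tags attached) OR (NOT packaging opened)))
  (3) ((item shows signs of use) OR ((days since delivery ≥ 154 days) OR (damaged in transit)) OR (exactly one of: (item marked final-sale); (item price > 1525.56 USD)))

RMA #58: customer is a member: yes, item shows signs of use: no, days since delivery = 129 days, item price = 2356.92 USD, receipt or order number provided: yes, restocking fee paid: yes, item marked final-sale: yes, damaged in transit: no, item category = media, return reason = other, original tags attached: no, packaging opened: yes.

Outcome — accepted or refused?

Accepted

Atomic conditions:
  item price between 503.06 USD and 1501.68 USD: 2356.92 in [503.06, 1501.68] is false
  NOT restocking fee paid: yes → false
  item category = media: media == media is true
  NOT receipt or order number provided: yes → false
  return reason ∈ {defective, late, other, unwanted}: other is in the set → true
  customer is a member: yes → true
  item price ≤ 1261.76 USD: 2356.92 ≤ 1261.76 is false
  days since delivery ≥ 222 days: 129 ≥ 222 is false
  original tags attached: no → false
  NOT packaging opened: yes → false
  item shows signs of use: no → false
  days since delivery ≥ 154 days: 129 ≥ 154 is false
  damaged in transit: no → false
  item marked final-sale: yes → true
  item price > 1525.56 USD: 2356.92 > 1525.56 is true
Combine:
[1.1] exactly-one(false, false) = false
[1.2.2.1.1] false AND true = false
[1.2.2.1] NOT false = true
[1.2.2] NOT true = false
[1.2] true → false = false
[1] false → false (antecedent false ⇒ implication holds) = true
[2.2.1] false OR false = false
[2.2] NOT false = true
[2.3] false OR false = false
[2] true AND true AND false = false
[3.2] false OR false = false
[3.3] exactly-one(true, true) = false
[3] false OR false OR false = false
[root] true OR false OR false = true
Overall: true → accepted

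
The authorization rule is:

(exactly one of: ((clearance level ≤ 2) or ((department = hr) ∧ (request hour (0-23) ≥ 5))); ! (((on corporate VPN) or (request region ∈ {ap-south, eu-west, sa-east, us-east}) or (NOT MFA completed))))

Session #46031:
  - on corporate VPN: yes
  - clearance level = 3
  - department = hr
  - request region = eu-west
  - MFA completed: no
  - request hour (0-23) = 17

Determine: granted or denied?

Atomic conditions:
  clearance level ≤ 2: 3 ≤ 2 is false
  department = hr: hr == hr is true
  request hour (0-23) ≥ 5: 17 ≥ 5 is true
  on corporate VPN: yes → true
  request region ∈ {ap-south, eu-west, sa-east, us-east}: eu-west is in the set → true
  NOT MFA completed: no → true
Combine:
[1.2] true AND true = true
[1] false OR true = true
[2.1] true OR true OR true = true
[2] NOT true = false
[root] exactly-one(true, false) = true
Overall: true → granted

Granted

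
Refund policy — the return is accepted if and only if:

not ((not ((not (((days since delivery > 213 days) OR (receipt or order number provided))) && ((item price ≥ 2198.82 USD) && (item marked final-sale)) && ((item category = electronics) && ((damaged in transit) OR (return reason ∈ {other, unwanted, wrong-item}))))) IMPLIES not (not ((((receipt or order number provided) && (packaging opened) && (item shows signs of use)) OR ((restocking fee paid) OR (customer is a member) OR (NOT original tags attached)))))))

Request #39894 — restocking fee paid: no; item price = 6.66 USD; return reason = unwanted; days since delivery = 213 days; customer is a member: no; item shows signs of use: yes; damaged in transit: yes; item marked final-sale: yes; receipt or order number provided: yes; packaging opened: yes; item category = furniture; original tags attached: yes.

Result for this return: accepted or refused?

Atomic conditions:
  days since delivery > 213 days: 213 > 213 is false
  receipt or order number provided: yes → true
  item price ≥ 2198.82 USD: 6.66 ≥ 2198.82 is false
  item marked final-sale: yes → true
  item category = electronics: furniture == electronics is false
  damaged in transit: yes → true
  return reason ∈ {other, unwanted, wrong-item}: unwanted is in the set → true
  packaging opened: yes → true
  item shows signs of use: yes → true
  restocking fee paid: no → false
  customer is a member: no → false
  NOT original tags attached: yes → false
Combine:
[1.1.1.1.1] false OR true = true
[1.1.1.1] NOT true = false
[1.1.1.2] false AND true = false
[1.1.1.3.2] true OR true = true
[1.1.1.3] false AND true = false
[1.1.1] false AND false AND false = false
[1.1] NOT false = true
[1.2.1.1.1] true AND true AND true = true
[1.2.1.1.2] false OR false OR false = false
[1.2.1.1] true OR false = true
[1.2.1] NOT true = false
[1.2] NOT false = true
[1] true → true = true
[root] NOT true = false
Overall: false → refused

Refused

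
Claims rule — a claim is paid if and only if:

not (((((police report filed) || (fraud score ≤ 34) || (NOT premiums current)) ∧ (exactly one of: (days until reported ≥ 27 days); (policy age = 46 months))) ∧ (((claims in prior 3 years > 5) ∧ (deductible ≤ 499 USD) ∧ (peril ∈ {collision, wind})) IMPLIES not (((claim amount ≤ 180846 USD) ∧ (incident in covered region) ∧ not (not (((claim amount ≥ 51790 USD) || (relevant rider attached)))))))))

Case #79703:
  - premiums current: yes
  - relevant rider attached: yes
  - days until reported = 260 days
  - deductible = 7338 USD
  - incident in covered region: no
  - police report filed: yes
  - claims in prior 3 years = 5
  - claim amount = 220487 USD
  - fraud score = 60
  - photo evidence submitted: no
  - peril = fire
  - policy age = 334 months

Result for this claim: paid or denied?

Denied

Atomic conditions:
  police report filed: yes → true
  fraud score ≤ 34: 60 ≤ 34 is false
  NOT premiums current: yes → false
  days until reported ≥ 27 days: 260 ≥ 27 is true
  policy age = 46 months: 334 == 46 is false
  claims in prior 3 years > 5: 5 > 5 is false
  deductible ≤ 499 USD: 7338 ≤ 499 is false
  peril ∈ {collision, wind}: fire is not in the set → false
  claim amount ≤ 180846 USD: 220487 ≤ 180846 is false
  incident in covered region: no → false
  claim amount ≥ 51790 USD: 220487 ≥ 51790 is true
  relevant rider attached: yes → true
Combine:
[1.1.1] true OR false OR false = true
[1.1.2] exactly-one(true, false) = true
[1.1] true AND true = true
[1.2.1] false AND false AND false = false
[1.2.2.1.3.1.1] true OR true = true
[1.2.2.1.3.1] NOT true = false
[1.2.2.1.3] NOT false = true
[1.2.2.1] false AND false AND true = false
[1.2.2] NOT false = true
[1.2] false → true (antecedent false ⇒ implication holds) = true
[1] true AND true = true
[root] NOT true = false
Overall: false → denied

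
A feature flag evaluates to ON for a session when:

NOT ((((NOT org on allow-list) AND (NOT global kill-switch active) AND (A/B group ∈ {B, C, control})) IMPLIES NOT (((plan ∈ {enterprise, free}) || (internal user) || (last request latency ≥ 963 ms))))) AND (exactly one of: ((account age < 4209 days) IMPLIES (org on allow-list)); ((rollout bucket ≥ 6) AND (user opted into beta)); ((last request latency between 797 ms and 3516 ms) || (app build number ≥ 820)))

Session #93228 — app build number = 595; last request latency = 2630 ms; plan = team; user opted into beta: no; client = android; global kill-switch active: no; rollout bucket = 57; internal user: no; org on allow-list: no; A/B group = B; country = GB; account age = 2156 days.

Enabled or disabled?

Atomic conditions:
  NOT org on allow-list: no → true
  NOT global kill-switch active: no → true
  A/B group ∈ {B, C, control}: B is in the set → true
  plan ∈ {enterprise, free}: team is not in the set → false
  internal user: no → false
  last request latency ≥ 963 ms: 2630 ≥ 963 is true
  account age < 4209 days: 2156 < 4209 is true
  org on allow-list: no → false
  rollout bucket ≥ 6: 57 ≥ 6 is true
  user opted into beta: no → false
  last request latency between 797 ms and 3516 ms: 2630 in [797, 3516] is true
  app build number ≥ 820: 595 ≥ 820 is false
Combine:
[1.1.1] true AND true AND true = true
[1.1.2.1] false OR false OR true = true
[1.1.2] NOT true = false
[1.1] true → false = false
[1] NOT false = true
[2.1] true → false = false
[2.2] true AND false = false
[2.3] true OR false = true
[2] exactly-one(false, false, true) = true
[root] true AND true = true
Overall: true → enabled

Enabled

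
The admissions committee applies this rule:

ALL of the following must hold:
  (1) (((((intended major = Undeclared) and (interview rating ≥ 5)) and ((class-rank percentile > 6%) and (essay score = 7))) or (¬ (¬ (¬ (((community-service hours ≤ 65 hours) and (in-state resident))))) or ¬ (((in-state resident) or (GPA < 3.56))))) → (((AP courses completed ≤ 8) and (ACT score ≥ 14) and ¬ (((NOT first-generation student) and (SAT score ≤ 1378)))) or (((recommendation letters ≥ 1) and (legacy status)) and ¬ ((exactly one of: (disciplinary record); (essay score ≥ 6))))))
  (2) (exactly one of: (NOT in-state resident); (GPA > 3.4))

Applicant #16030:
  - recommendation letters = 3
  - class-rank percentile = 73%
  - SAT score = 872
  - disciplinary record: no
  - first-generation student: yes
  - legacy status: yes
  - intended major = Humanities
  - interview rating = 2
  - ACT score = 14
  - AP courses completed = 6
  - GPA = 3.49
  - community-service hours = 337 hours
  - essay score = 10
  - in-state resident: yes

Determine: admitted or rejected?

Atomic conditions:
  intended major = Undeclared: Humanities == Undeclared is false
  interview rating ≥ 5: 2 ≥ 5 is false
  class-rank percentile > 6%: 73 > 6 is true
  essay score = 7: 10 == 7 is false
  community-service hours ≤ 65 hours: 337 ≤ 65 is false
  in-state resident: yes → true
  GPA < 3.56: 3.49 < 3.56 is true
  AP courses completed ≤ 8: 6 ≤ 8 is true
  ACT score ≥ 14: 14 ≥ 14 is true
  NOT first-generation student: yes → false
  SAT score ≤ 1378: 872 ≤ 1378 is true
  recommendation letters ≥ 1: 3 ≥ 1 is true
  legacy status: yes → true
  disciplinary record: no → false
  essay score ≥ 6: 10 ≥ 6 is true
  NOT in-state resident: yes → false
  GPA > 3.4: 3.49 > 3.4 is true
Combine:
[1.1.1.1] false AND false = false
[1.1.1.2] true AND false = false
[1.1.1] false AND false = false
[1.1.2.1.1.1.1] false AND true = false
[1.1.2.1.1.1] NOT false = true
[1.1.2.1.1] NOT true = false
[1.1.2.1] NOT false = true
[1.1.2.2.1] true OR true = true
[1.1.2.2] NOT true = false
[1.1.2] true OR false = true
[1.1] false OR true = true
[1.2.1.3.1] false AND true = false
[1.2.1.3] NOT false = true
[1.2.1] true AND true AND true = true
[1.2.2.1] true AND true = true
[1.2.2.2.1] exactly-one(false, true) = true
[1.2.2.2] NOT true = false
[1.2.2] true AND false = false
[1.2] true OR false = true
[1] true → true = true
[2] exactly-one(false, true) = true
[root] true AND true = true
Overall: true → admitted

Admitted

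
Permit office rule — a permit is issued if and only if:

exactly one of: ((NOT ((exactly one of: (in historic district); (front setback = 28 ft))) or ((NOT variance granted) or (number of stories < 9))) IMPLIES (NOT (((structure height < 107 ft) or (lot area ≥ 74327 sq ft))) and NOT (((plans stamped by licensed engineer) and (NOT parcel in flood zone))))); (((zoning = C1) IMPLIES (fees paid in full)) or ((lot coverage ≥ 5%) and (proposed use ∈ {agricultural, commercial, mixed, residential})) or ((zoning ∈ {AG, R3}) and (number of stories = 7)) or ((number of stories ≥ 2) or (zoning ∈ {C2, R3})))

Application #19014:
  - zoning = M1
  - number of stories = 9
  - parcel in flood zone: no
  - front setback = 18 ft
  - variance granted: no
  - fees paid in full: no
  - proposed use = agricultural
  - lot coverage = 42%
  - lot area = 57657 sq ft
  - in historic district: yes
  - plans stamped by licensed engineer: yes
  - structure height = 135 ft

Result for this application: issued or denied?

Issued

Atomic conditions:
  in historic district: yes → true
  front setback = 28 ft: 18 == 28 is false
  NOT variance granted: no → true
  number of stories < 9: 9 < 9 is false
  structure height < 107 ft: 135 < 107 is false
  lot area ≥ 74327 sq ft: 57657 ≥ 74327 is false
  plans stamped by licensed engineer: yes → true
  NOT parcel in flood zone: no → true
  zoning = C1: M1 == C1 is false
  fees paid in full: no → false
  lot coverage ≥ 5%: 42 ≥ 5 is true
  proposed use ∈ {agricultural, commercial, mixed, residential}: agricultural is in the set → true
  zoning ∈ {AG, R3}: M1 is not in the set → false
  number of stories = 7: 9 == 7 is false
  number of stories ≥ 2: 9 ≥ 2 is true
  zoning ∈ {C2, R3}: M1 is not in the set → false
Combine:
[1.1.1.1] exactly-one(true, false) = true
[1.1.1] NOT true = false
[1.1.2] true OR false = true
[1.1] false OR true = true
[1.2.1.1] false OR false = false
[1.2.1] NOT false = true
[1.2.2.1] true AND true = true
[1.2.2] NOT true = false
[1.2] true AND false = false
[1] true → false = false
[2.1] false → false (antecedent false ⇒ implication holds) = true
[2.2] true AND true = true
[2.3] false AND false = false
[2.4] true OR false = true
[2] true OR true OR false OR true = true
[root] exactly-one(false, true) = true
Overall: true → issued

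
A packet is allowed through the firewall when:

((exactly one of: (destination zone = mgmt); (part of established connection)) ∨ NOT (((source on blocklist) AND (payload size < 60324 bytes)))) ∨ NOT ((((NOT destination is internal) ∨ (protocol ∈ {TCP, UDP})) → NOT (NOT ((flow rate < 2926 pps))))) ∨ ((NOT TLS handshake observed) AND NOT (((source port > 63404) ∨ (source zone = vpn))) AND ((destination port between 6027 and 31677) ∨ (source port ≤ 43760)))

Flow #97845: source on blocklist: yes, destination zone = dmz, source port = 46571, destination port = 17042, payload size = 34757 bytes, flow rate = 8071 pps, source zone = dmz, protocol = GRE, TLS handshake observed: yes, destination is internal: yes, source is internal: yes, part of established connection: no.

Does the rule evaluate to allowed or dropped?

Dropped

Atomic conditions:
  destination zone = mgmt: dmz == mgmt is false
  part of established connection: no → false
  source on blocklist: yes → true
  payload size < 60324 bytes: 34757 < 60324 is true
  NOT destination is internal: yes → false
  protocol ∈ {TCP, UDP}: GRE is not in the set → false
  flow rate < 2926 pps: 8071 < 2926 is false
  NOT TLS handshake observed: yes → false
  source port > 63404: 46571 > 63404 is false
  source zone = vpn: dmz == vpn is false
  destination port between 6027 and 31677: 17042 in [6027, 31677] is true
  source port ≤ 43760: 46571 ≤ 43760 is false
Combine:
[1.1] exactly-one(false, false) = false
[1.2.1] true AND true = true
[1.2] NOT true = false
[1] false OR false = false
[2.1.1] false OR false = false
[2.1.2.1] NOT false = true
[2.1.2] NOT true = false
[2.1] false → false (antecedent false ⇒ implication holds) = true
[2] NOT true = false
[3.2.1] false OR false = false
[3.2] NOT false = true
[3.3] true OR false = true
[3] false AND true AND true = false
[root] false OR false OR false = false
Overall: false → dropped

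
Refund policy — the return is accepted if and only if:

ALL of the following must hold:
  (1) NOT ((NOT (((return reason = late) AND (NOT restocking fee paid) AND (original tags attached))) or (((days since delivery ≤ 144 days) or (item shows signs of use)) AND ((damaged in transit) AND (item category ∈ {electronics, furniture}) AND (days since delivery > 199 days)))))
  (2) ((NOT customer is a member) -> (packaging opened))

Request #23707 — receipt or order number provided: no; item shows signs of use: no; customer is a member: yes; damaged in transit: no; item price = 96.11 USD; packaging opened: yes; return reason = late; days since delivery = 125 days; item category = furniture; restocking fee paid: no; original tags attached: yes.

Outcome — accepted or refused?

Accepted

Atomic conditions:
  return reason = late: late == late is true
  NOT restocking fee paid: no → true
  original tags attached: yes → true
  days since delivery ≤ 144 days: 125 ≤ 144 is true
  item shows signs of use: no → false
  damaged in transit: no → false
  item category ∈ {electronics, furniture}: furniture is in the set → true
  days since delivery > 199 days: 125 > 199 is false
  NOT customer is a member: yes → false
  packaging opened: yes → true
Combine:
[1.1.1.1] true AND true AND true = true
[1.1.1] NOT true = false
[1.1.2.1] true OR false = true
[1.1.2.2] false AND true AND false = false
[1.1.2] true AND false = false
[1.1] false OR false = false
[1] NOT false = true
[2] false → true (antecedent false ⇒ implication holds) = true
[root] true AND true = true
Overall: true → accepted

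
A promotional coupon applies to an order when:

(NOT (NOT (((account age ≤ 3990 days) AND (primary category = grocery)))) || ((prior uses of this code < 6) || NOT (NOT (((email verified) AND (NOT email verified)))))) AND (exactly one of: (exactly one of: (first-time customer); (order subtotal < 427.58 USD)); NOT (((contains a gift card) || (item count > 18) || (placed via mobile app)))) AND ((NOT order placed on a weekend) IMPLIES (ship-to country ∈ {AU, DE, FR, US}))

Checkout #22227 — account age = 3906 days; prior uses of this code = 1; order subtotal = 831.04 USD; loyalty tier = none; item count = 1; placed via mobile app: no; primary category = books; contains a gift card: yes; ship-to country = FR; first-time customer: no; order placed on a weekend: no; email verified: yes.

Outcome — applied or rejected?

Rejected

Atomic conditions:
  account age ≤ 3990 days: 3906 ≤ 3990 is true
  primary category = grocery: books == grocery is false
  prior uses of this code < 6: 1 < 6 is true
  email verified: yes → true
  NOT email verified: yes → false
  first-time customer: no → false
  order subtotal < 427.58 USD: 831.04 < 427.58 is false
  contains a gift card: yes → true
  item count > 18: 1 > 18 is false
  placed via mobile app: no → false
  NOT order placed on a weekend: no → true
  ship-to country ∈ {AU, DE, FR, US}: FR is in the set → true
Combine:
[1.1.1.1] true AND false = false
[1.1.1] NOT false = true
[1.1] NOT true = false
[1.2.2.1.1] true AND false = false
[1.2.2.1] NOT false = true
[1.2.2] NOT true = false
[1.2] true OR false = true
[1] false OR true = true
[2.1] exactly-one(false, false) = false
[2.2.1] true OR false OR false = true
[2.2] NOT true = false
[2] exactly-one(false, false) = false
[3] true → true = true
[root] true AND false AND true = false
Overall: false → rejected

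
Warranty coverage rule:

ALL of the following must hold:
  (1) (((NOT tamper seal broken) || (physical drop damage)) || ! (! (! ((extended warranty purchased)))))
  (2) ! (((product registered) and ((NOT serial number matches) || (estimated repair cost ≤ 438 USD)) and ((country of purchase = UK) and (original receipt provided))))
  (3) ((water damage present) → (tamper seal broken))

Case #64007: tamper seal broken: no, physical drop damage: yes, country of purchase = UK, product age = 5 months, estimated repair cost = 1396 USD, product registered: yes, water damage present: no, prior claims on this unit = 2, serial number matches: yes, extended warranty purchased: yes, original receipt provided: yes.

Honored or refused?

Atomic conditions:
  NOT tamper seal broken: no → true
  physical drop damage: yes → true
  extended warranty purchased: yes → true
  product registered: yes → true
  NOT serial number matches: yes → false
  estimated repair cost ≤ 438 USD: 1396 ≤ 438 is false
  country of purchase = UK: UK == UK is true
  original receipt provided: yes → true
  water damage present: no → false
  tamper seal broken: no → false
Combine:
[1.1] true OR true = true
[1.2.1.1] NOT true = false
[1.2.1] NOT false = true
[1.2] NOT true = false
[1] true OR false = true
[2.1.2] false OR false = false
[2.1.3] true AND true = true
[2.1] true AND false AND true = false
[2] NOT false = true
[3] false → false (antecedent false ⇒ implication holds) = true
[root] true AND true AND true = true
Overall: true → honored

Honored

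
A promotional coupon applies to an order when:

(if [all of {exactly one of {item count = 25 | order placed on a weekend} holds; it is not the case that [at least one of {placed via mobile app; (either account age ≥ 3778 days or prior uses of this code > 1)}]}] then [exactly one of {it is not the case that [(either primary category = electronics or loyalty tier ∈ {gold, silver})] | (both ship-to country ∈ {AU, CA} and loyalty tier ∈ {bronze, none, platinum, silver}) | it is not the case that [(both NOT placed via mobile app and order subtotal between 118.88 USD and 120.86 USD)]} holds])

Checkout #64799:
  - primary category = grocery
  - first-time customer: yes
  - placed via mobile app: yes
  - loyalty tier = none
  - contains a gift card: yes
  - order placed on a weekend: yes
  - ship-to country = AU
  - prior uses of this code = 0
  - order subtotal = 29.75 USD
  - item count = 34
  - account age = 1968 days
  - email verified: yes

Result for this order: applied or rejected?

Atomic conditions:
  item count = 25: 34 == 25 is false
  order placed on a weekend: yes → true
  placed via mobile app: yes → true
  account age ≥ 3778 days: 1968 ≥ 3778 is false
  prior uses of this code > 1: 0 > 1 is false
  primary category = electronics: grocery == electronics is false
  loyalty tier ∈ {gold, silver}: none is not in the set → false
  ship-to country ∈ {AU, CA}: AU is in the set → true
  loyalty tier ∈ {bronze, none, platinum, silver}: none is in the set → true
  NOT placed via mobile app: yes → false
  order subtotal between 118.88 USD and 120.86 USD: 29.75 in [118.88, 120.86] is false
Combine:
[1.1] exactly-one(false, true) = true
[1.2.1.2] false OR false = false
[1.2.1] true OR false = true
[1.2] NOT true = false
[1] true AND false = false
[2.1.1] false OR false = false
[2.1] NOT false = true
[2.2] true AND true = true
[2.3.1] false AND false = false
[2.3] NOT false = true
[2] exactly-one(true, true, true) = false
[root] false → false (antecedent false ⇒ implication holds) = true
Overall: true → applied

Applied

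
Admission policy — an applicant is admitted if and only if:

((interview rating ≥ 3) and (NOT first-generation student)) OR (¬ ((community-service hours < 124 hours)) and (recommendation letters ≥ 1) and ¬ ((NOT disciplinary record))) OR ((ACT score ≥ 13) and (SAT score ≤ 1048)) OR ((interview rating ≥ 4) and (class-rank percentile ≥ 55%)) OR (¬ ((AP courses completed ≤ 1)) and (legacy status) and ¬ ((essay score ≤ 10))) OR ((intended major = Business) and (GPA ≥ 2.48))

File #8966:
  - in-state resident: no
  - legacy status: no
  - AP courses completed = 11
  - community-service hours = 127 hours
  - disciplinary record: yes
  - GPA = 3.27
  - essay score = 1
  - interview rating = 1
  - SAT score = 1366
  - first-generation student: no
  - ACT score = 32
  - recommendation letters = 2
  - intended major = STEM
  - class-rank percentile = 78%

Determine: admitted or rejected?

Admitted

Atomic conditions:
  interview rating ≥ 3: 1 ≥ 3 is false
  NOT first-generation student: no → true
  community-service hours < 124 hours: 127 < 124 is false
  recommendation letters ≥ 1: 2 ≥ 1 is true
  NOT disciplinary record: yes → false
  ACT score ≥ 13: 32 ≥ 13 is true
  SAT score ≤ 1048: 1366 ≤ 1048 is false
  interview rating ≥ 4: 1 ≥ 4 is false
  class-rank percentile ≥ 55%: 78 ≥ 55 is true
  AP courses completed ≤ 1: 11 ≤ 1 is false
  legacy status: no → false
  essay score ≤ 10: 1 ≤ 10 is true
  intended major = Business: STEM == Business is false
  GPA ≥ 2.48: 3.27 ≥ 2.48 is true
Combine:
[1] false AND true = false
[2.1] NOT false = true
[2.3] NOT false = true
[2] true AND true AND true = true
[3] true AND false = false
[4] false AND true = false
[5.1] NOT false = true
[5.3] NOT true = false
[5] true AND false AND false = false
[6] false AND true = false
[root] false OR true OR false OR false OR false OR false = true
Overall: true → admitted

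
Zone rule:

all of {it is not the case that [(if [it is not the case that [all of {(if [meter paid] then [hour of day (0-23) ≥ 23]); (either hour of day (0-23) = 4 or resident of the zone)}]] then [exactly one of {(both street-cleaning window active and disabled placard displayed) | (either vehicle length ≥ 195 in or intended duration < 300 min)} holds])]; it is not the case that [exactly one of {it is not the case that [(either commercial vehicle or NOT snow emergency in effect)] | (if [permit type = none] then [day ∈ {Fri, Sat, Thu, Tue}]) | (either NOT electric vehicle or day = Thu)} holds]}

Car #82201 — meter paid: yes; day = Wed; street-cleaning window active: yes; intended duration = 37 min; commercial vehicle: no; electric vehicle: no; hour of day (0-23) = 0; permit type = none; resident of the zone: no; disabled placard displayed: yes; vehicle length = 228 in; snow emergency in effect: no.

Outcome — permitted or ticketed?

Ticketed

Atomic conditions:
  meter paid: yes → true
  hour of day (0-23) ≥ 23: 0 ≥ 23 is false
  hour of day (0-23) = 4: 0 == 4 is false
  resident of the zone: no → false
  street-cleaning window active: yes → true
  disabled placard displayed: yes → true
  vehicle length ≥ 195 in: 228 ≥ 195 is true
  intended duration < 300 min: 37 < 300 is true
  commercial vehicle: no → false
  NOT snow emergency in effect: no → true
  permit type = none: none == none is true
  day ∈ {Fri, Sat, Thu, Tue}: Wed is not in the set → false
  NOT electric vehicle: no → true
  day = Thu: Wed == Thu is false
Combine:
[1.1.1.1.1] true → false = false
[1.1.1.1.2] false OR false = false
[1.1.1.1] false AND false = false
[1.1.1] NOT false = true
[1.1.2.1] true AND true = true
[1.1.2.2] true OR true = true
[1.1.2] exactly-one(true, true) = false
[1.1] true → false = false
[1] NOT false = true
[2.1.1.1] false OR true = true
[2.1.1] NOT true = false
[2.1.2] true → false = false
[2.1.3] true OR false = true
[2.1] exactly-one(false, false, true) = true
[2] NOT true = false
[root] true AND false = false
Overall: false → ticketed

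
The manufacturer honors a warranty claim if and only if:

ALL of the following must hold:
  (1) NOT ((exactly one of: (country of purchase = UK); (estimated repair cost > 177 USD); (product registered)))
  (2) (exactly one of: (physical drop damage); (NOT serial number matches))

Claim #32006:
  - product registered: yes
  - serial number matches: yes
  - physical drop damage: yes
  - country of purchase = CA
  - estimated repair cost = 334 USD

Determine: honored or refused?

Honored

Atomic conditions:
  country of purchase = UK: CA == UK is false
  estimated repair cost > 177 USD: 334 > 177 is true
  product registered: yes → true
  physical drop damage: yes → true
  NOT serial number matches: yes → false
Combine:
[1.1] exactly-one(false, true, true) = false
[1] NOT false = true
[2] exactly-one(true, false) = true
[root] true AND true = true
Overall: true → honored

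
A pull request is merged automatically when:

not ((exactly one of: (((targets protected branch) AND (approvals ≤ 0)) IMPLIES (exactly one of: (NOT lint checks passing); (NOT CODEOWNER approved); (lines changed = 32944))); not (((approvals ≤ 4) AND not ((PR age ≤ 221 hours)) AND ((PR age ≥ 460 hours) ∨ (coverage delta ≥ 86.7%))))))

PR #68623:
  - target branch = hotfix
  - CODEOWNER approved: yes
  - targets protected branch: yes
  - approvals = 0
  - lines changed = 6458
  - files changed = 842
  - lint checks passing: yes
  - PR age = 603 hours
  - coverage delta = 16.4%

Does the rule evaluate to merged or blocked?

Atomic conditions:
  targets protected branch: yes → true
  approvals ≤ 0: 0 ≤ 0 is true
  NOT lint checks passing: yes → false
  NOT CODEOWNER approved: yes → false
  lines changed = 32944: 6458 == 32944 is false
  approvals ≤ 4: 0 ≤ 4 is true
  PR age ≤ 221 hours: 603 ≤ 221 is false
  PR age ≥ 460 hours: 603 ≥ 460 is true
  coverage delta ≥ 86.7%: 16.4 ≥ 86.7 is false
Combine:
[1.1.1] true AND true = true
[1.1.2] exactly-one(false, false, false) = false
[1.1] true → false = false
[1.2.1.2] NOT false = true
[1.2.1.3] true OR false = true
[1.2.1] true AND true AND true = true
[1.2] NOT true = false
[1] exactly-one(false, false) = false
[root] NOT false = true
Overall: true → merged

Merged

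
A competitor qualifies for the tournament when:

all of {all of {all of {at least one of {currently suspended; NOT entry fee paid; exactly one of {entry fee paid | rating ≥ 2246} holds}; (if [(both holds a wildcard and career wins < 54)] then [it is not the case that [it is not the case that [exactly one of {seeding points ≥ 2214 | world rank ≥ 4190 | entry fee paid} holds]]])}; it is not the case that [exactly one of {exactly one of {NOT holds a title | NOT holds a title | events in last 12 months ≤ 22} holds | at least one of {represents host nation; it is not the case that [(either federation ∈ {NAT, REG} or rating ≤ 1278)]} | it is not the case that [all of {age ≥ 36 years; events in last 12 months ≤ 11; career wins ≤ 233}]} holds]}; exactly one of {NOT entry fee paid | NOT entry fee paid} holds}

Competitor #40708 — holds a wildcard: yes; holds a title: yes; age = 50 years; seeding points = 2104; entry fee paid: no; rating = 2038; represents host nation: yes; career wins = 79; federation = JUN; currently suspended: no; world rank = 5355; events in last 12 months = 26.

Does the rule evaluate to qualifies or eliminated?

Eliminated

Atomic conditions:
  currently suspended: no → false
  NOT entry fee paid: no → true
  entry fee paid: no → false
  rating ≥ 2246: 2038 ≥ 2246 is false
  holds a wildcard: yes → true
  career wins < 54: 79 < 54 is false
  seeding points ≥ 2214: 2104 ≥ 2214 is false
  world rank ≥ 4190: 5355 ≥ 4190 is true
  NOT holds a title: yes → false
  events in last 12 months ≤ 22: 26 ≤ 22 is false
  represents host nation: yes → true
  federation ∈ {NAT, REG}: JUN is not in the set → false
  rating ≤ 1278: 2038 ≤ 1278 is false
  age ≥ 36 years: 50 ≥ 36 is true
  events in last 12 months ≤ 11: 26 ≤ 11 is false
  career wins ≤ 233: 79 ≤ 233 is true
Combine:
[1.1.1.3] exactly-one(false, false) = false
[1.1.1] false OR true OR false = true
[1.1.2.1] true AND false = false
[1.1.2.2.1.1] exactly-one(false, true, false) = true
[1.1.2.2.1] NOT true = false
[1.1.2.2] NOT false = true
[1.1.2] false → true (antecedent false ⇒ implication holds) = true
[1.1] true AND true = true
[1.2.1.1] exactly-one(false, false, false) = false
[1.2.1.2.2.1] false OR false = false
[1.2.1.2.2] NOT false = true
[1.2.1.2] true OR true = true
[1.2.1.3.1] true AND false AND true = false
[1.2.1.3] NOT false = true
[1.2.1] exactly-one(false, true, true) = false
[1.2] NOT false = true
[1] true AND true = true
[2] exactly-one(true, true) = false
[root] true AND false = false
Overall: false → eliminated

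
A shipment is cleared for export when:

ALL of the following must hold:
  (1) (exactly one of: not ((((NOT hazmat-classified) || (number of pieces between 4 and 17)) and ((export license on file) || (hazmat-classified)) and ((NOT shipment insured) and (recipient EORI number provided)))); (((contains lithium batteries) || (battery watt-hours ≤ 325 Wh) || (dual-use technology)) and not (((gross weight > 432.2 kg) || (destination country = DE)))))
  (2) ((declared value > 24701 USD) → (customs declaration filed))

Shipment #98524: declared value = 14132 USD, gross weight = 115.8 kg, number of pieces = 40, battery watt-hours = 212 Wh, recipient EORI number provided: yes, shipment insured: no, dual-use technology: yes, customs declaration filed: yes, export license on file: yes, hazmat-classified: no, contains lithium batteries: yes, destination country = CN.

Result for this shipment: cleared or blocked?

Atomic conditions:
  NOT hazmat-classified: no → true
  number of pieces between 4 and 17: 40 in [4, 17] is false
  export license on file: yes → true
  hazmat-classified: no → false
  NOT shipment insured: no → true
  recipient EORI number provided: yes → true
  contains lithium batteries: yes → true
  battery watt-hours ≤ 325 Wh: 212 ≤ 325 is true
  dual-use technology: yes → true
  gross weight > 432.2 kg: 115.8 > 432.2 is false
  destination country = DE: CN == DE is false
  declared value > 24701 USD: 14132 > 24701 is false
  customs declaration filed: yes → true
Combine:
[1.1.1.1] true OR false = true
[1.1.1.2] true OR false = true
[1.1.1.3] true AND true = true
[1.1.1] true AND true AND true = true
[1.1] NOT true = false
[1.2.1] true OR true OR true = true
[1.2.2.1] false OR false = false
[1.2.2] NOT false = true
[1.2] true AND true = true
[1] exactly-one(false, true) = true
[2] false → true (antecedent false ⇒ implication holds) = true
[root] true AND true = true
Overall: true → cleared

Cleared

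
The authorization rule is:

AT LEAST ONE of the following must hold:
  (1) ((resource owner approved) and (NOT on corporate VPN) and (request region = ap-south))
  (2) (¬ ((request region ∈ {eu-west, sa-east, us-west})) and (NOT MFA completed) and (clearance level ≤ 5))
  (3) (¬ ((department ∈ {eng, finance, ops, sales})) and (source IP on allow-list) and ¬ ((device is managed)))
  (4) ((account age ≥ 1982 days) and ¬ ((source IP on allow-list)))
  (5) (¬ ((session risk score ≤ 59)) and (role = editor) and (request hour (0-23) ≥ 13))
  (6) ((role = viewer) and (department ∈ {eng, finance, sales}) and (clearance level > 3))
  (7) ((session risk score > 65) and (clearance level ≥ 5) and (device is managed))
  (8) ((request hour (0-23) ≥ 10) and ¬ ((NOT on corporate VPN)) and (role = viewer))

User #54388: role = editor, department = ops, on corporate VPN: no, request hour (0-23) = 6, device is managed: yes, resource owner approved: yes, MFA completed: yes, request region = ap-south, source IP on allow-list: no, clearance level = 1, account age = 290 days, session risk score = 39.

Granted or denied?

Granted

Atomic conditions:
  resource owner approved: yes → true
  NOT on corporate VPN: no → true
  request region = ap-south: ap-south == ap-south is true
  request region ∈ {eu-west, sa-east, us-west}: ap-south is not in the set → false
  NOT MFA completed: yes → false
  clearance level ≤ 5: 1 ≤ 5 is true
  department ∈ {eng, finance, ops, sales}: ops is in the set → true
  source IP on allow-list: no → false
  device is managed: yes → true
  account age ≥ 1982 days: 290 ≥ 1982 is false
  session risk score ≤ 59: 39 ≤ 59 is true
  role = editor: editor == editor is true
  request hour (0-23) ≥ 13: 6 ≥ 13 is false
  role = viewer: editor == viewer is false
  department ∈ {eng, finance, sales}: ops is not in the set → false
  clearance level > 3: 1 > 3 is false
  session risk score > 65: 39 > 65 is false
  clearance level ≥ 5: 1 ≥ 5 is false
  request hour (0-23) ≥ 10: 6 ≥ 10 is false
Combine:
[1] true AND true AND true = true
[2.1] NOT false = true
[2] true AND false AND true = false
[3.1] NOT true = false
[3.3] NOT true = false
[3] false AND false AND false = false
[4.2] NOT false = true
[4] false AND true = false
[5.1] NOT true = false
[5] false AND true AND false = false
[6] false AND false AND false = false
[7] false AND false AND true = false
[8.2] NOT true = false
[8] false AND false AND false = false
[root] true OR false OR false OR false OR false OR false OR false OR false = true
Overall: true → granted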